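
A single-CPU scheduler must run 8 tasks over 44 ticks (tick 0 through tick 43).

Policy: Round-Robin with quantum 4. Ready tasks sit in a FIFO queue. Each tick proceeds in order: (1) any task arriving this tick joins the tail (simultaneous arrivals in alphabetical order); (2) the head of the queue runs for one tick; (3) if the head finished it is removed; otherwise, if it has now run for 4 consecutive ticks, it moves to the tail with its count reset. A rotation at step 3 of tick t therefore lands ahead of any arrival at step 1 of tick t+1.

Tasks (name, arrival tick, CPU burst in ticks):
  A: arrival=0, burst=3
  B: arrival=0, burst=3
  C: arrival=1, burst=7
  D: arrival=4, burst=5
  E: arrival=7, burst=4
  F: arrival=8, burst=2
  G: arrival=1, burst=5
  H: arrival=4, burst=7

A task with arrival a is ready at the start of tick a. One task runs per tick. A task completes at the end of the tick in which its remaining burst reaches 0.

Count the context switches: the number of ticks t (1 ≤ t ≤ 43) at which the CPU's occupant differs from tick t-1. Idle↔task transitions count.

t=0: queue=[A,B] q_used=0 → run A
t=1: queue=[A,B,C,G] q_used=1 → run A
t=2: queue=[A,B,C,G] q_used=2 → run A
t=3: queue=[B,C,G] q_used=0 → run B
t=4: queue=[B,C,G,D,H] q_used=1 → run B
t=5: queue=[B,C,G,D,H] q_used=2 → run B
t=6: queue=[C,G,D,H] q_used=0 → run C
t=7: queue=[C,G,D,H,E] q_used=1 → run C
t=8: queue=[C,G,D,H,E,F] q_used=2 → run C
t=9: queue=[C,G,D,H,E,F] q_used=3 → run C
t=10: queue=[G,D,H,E,F,C] q_used=0 → run G
t=11: queue=[G,D,H,E,F,C] q_used=1 → run G
t=12: queue=[G,D,H,E,F,C] q_used=2 → run G
t=13: queue=[G,D,H,E,F,C] q_used=3 → run G
t=14: queue=[D,H,E,F,C,G] q_used=0 → run D
t=15: queue=[D,H,E,F,C,G] q_used=1 → run D
t=16: queue=[D,H,E,F,C,G] q_used=2 → run D
t=17: queue=[D,H,E,F,C,G] q_used=3 → run D
t=18: queue=[H,E,F,C,G,D] q_used=0 → run H
t=19: queue=[H,E,F,C,G,D] q_used=1 → run H
t=20: queue=[H,E,F,C,G,D] q_used=2 → run H
t=21: queue=[H,E,F,C,G,D] q_used=3 → run H
t=22: queue=[E,F,C,G,D,H] q_used=0 → run E
t=23: queue=[E,F,C,G,D,H] q_used=1 → run E
t=24: queue=[E,F,C,G,D,H] q_used=2 → run E
t=25: queue=[E,F,C,G,D,H] q_used=3 → run E
t=26: queue=[F,C,G,D,H] q_used=0 → run F
t=27: queue=[F,C,G,D,H] q_used=1 → run F
t=28: queue=[C,G,D,H] q_used=0 → run C
t=29: queue=[C,G,D,H] q_used=1 → run C
t=30: queue=[C,G,D,H] q_used=2 → run C
t=31: queue=[G,D,H] q_used=0 → run G
t=32: queue=[D,H] q_used=0 → run D
t=33: queue=[H] q_used=0 → run H
t=34: queue=[H] q_used=1 → run H
t=35: queue=[H] q_used=2 → run H
t=36: (idle)
t=37: (idle)
t=38: (idle)
t=39: (idle)
t=40: (idle)
t=41: (idle)
t=42: (idle)
t=43: (idle)

context switches = 12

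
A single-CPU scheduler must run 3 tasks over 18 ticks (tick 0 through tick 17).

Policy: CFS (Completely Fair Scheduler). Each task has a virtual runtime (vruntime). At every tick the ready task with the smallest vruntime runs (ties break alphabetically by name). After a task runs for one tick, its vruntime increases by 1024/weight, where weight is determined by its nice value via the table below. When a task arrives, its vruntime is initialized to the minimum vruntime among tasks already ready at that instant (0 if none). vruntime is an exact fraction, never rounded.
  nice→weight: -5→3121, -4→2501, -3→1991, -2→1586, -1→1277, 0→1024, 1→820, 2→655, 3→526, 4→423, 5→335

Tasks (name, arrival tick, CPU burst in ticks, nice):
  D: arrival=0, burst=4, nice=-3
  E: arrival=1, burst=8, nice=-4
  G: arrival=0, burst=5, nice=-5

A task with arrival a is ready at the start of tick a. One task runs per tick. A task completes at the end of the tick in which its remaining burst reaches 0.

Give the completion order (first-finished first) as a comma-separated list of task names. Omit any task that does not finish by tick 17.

completion order = G, D, E

t=0: vr[D=0 G=0] → run D
t=1: vr[D=1024/1991 E=0 G=0] → run E
t=2: vr[D=1024/1991 E=1024/2501 G=0] → run G
t=3: vr[D=1024/1991 E=1024/2501 G=1024/3121] → run G
t=4: vr[D=1024/1991 E=1024/2501 G=2048/3121] → run E
t=5: vr[D=1024/1991 E=2048/2501 G=2048/3121] → run D
t=6: vr[D=2048/1991 E=2048/2501 G=2048/3121] → run G
t=7: vr[D=2048/1991 E=2048/2501 G=3072/3121] → run E
t=8: vr[D=2048/1991 E=3072/2501 G=3072/3121] → run G
t=9: vr[D=2048/1991 E=3072/2501 G=4096/3121] → run D
t=10: vr[D=3072/1991 E=3072/2501 G=4096/3121] → run E
t=11: vr[D=3072/1991 E=4096/2501 G=4096/3121] → run G
t=12: vr[D=3072/1991 E=4096/2501] → run D
t=13: vr[E=4096/2501] → run E
t=14: vr[E=5120/2501] → run E
t=15: vr[E=6144/2501] → run E
t=16: vr[E=7168/2501] → run E
t=17: (idle)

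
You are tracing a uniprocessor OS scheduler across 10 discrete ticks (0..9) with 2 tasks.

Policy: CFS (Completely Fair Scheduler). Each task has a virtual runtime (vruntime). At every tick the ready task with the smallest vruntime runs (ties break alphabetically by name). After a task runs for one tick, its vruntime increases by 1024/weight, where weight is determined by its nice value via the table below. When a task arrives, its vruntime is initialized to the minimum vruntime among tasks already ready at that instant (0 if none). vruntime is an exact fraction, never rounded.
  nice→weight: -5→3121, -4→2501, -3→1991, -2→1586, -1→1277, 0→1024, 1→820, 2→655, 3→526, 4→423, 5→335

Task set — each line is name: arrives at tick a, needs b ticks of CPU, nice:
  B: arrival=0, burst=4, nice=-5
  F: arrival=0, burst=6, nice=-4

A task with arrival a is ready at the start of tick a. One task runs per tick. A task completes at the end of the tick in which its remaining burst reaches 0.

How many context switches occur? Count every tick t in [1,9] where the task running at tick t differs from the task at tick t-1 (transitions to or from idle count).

context switches = 7

t=0: vr[B=0 F=0] → run B
t=1: vr[B=1024/3121 F=0] → run F
t=2: vr[B=1024/3121 F=1024/2501] → run B
t=3: vr[B=2048/3121 F=1024/2501] → run F
t=4: vr[B=2048/3121 F=2048/2501] → run B
t=5: vr[B=3072/3121 F=2048/2501] → run F
t=6: vr[B=3072/3121 F=3072/2501] → run B
t=7: vr[F=3072/2501] → run F
t=8: vr[F=4096/2501] → run F
t=9: vr[F=5120/2501] → run F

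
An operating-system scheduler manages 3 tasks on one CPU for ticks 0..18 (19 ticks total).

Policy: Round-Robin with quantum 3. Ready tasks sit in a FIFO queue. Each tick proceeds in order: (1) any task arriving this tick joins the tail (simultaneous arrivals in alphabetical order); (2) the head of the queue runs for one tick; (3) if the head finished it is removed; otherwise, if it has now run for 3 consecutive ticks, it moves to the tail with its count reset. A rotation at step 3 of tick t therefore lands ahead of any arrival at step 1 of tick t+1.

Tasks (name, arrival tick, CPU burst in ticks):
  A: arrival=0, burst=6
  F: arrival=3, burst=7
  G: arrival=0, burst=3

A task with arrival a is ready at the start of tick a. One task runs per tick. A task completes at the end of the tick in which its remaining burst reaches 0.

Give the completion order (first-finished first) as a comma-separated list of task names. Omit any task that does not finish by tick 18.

t=0: queue=[A,G] q_used=0 → run A
t=1: queue=[A,G] q_used=1 → run A
t=2: queue=[A,G] q_used=2 → run A
t=3: queue=[G,A,F] q_used=0 → run G
t=4: queue=[G,A,F] q_used=1 → run G
t=5: queue=[G,A,F] q_used=2 → run G
t=6: queue=[A,F] q_used=0 → run A
t=7: queue=[A,F] q_used=1 → run A
t=8: queue=[A,F] q_used=2 → run A
t=9: queue=[F] q_used=0 → run F
t=10: queue=[F] q_used=1 → run F
t=11: queue=[F] q_used=2 → run F
t=12: queue=[F] q_used=0 → run F
t=13: queue=[F] q_used=1 → run F
t=14: queue=[F] q_used=2 → run F
t=15: queue=[F] q_used=0 → run F
t=16: (idle)
t=17: (idle)
t=18: (idle)

completion order = G, A, F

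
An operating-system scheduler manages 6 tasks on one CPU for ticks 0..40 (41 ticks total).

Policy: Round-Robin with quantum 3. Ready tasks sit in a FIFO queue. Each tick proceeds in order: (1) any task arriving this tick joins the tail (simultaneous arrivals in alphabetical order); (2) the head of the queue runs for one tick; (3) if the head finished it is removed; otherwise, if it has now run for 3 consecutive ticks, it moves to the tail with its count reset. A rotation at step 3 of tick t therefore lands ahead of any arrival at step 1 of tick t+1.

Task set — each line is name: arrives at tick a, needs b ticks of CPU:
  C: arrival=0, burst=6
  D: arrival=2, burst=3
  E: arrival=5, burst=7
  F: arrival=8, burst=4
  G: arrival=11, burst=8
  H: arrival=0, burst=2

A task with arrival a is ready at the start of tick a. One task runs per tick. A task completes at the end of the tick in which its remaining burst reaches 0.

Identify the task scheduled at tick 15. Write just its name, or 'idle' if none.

running at tick 15 = F

t=0: queue=[C,H] q_used=0 → run C
t=1: queue=[C,H] q_used=1 → run C
t=2: queue=[C,H,D] q_used=2 → run C
t=3: queue=[H,D,C] q_used=0 → run H
t=4: queue=[H,D,C] q_used=1 → run H
t=5: queue=[D,C,E] q_used=0 → run D
t=6: queue=[D,C,E] q_used=1 → run D
t=7: queue=[D,C,E] q_used=2 → run D
t=8: queue=[C,E,F] q_used=0 → run C
t=9: queue=[C,E,F] q_used=1 → run C
t=10: queue=[C,E,F] q_used=2 → run C
t=11: queue=[E,F,G] q_used=0 → run E
t=12: queue=[E,F,G] q_used=1 → run E
t=13: queue=[E,F,G] q_used=2 → run E
t=14: queue=[F,G,E] q_used=0 → run F
t=15: queue=[F,G,E] q_used=1 → run F
t=16: queue=[F,G,E] q_used=2 → run F
t=17: queue=[G,E,F] q_used=0 → run G
t=18: queue=[G,E,F] q_used=1 → run G
t=19: queue=[G,E,F] q_used=2 → run G
t=20: queue=[E,F,G] q_used=0 → run E
t=21: queue=[E,F,G] q_used=1 → run E
t=22: queue=[E,F,G] q_used=2 → run E
t=23: queue=[F,G,E] q_used=0 → run F
t=24: queue=[G,E] q_used=0 → run G
t=25: queue=[G,E] q_used=1 → run G
t=26: queue=[G,E] q_used=2 → run G
t=27: queue=[E,G] q_used=0 → run E
t=28: queue=[G] q_used=0 → run G
t=29: queue=[G] q_used=1 → run G
t=30: (idle)
t=31: (idle)
t=32: (idle)
t=33: (idle)
t=34: (idle)
t=35: (idle)
t=36: (idle)
t=37: (idle)
t=38: (idle)
t=39: (idle)
t=40: (idle)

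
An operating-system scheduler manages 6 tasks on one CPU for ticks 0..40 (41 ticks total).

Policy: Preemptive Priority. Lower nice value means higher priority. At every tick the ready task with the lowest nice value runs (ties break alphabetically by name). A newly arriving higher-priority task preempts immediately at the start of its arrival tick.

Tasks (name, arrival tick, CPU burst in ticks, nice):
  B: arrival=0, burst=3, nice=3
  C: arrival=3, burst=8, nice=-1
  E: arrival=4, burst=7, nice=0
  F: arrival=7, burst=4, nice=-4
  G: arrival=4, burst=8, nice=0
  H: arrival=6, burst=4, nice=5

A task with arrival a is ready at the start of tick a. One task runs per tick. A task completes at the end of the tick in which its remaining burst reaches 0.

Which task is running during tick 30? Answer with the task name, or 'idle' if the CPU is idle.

t=0: ready={B} → run B
t=1: ready={B} → run B
t=2: ready={B} → run B
t=3: ready={C} → run C
t=4: ready={C,E,G} → run C
t=5: ready={C,E,G} → run C
t=6: ready={C,E,G,H} → run C
t=7: ready={C,E,F,G,H} → run F
t=8: ready={C,E,F,G,H} → run F
t=9: ready={C,E,F,G,H} → run F
t=10: ready={C,E,F,G,H} → run F
t=11: ready={C,E,G,H} → run C
t=12: ready={C,E,G,H} → run C
t=13: ready={C,E,G,H} → run C
t=14: ready={C,E,G,H} → run C
t=15: ready={E,G,H} → run E
t=16: ready={E,G,H} → run E
t=17: ready={E,G,H} → run E
t=18: ready={E,G,H} → run E
t=19: ready={E,G,H} → run E
t=20: ready={E,G,H} → run E
t=21: ready={E,G,H} → run E
t=22: ready={G,H} → run G
t=23: ready={G,H} → run G
t=24: ready={G,H} → run G
t=25: ready={G,H} → run G
t=26: ready={G,H} → run G
t=27: ready={G,H} → run G
t=28: ready={G,H} → run G
t=29: ready={G,H} → run G
t=30: ready={H} → run H
t=31: ready={H} → run H
t=32: ready={H} → run H
t=33: ready={H} → run H
t=34: (idle)
t=35: (idle)
t=36: (idle)
t=37: (idle)
t=38: (idle)
t=39: (idle)
t=40: (idle)

running at tick 30 = H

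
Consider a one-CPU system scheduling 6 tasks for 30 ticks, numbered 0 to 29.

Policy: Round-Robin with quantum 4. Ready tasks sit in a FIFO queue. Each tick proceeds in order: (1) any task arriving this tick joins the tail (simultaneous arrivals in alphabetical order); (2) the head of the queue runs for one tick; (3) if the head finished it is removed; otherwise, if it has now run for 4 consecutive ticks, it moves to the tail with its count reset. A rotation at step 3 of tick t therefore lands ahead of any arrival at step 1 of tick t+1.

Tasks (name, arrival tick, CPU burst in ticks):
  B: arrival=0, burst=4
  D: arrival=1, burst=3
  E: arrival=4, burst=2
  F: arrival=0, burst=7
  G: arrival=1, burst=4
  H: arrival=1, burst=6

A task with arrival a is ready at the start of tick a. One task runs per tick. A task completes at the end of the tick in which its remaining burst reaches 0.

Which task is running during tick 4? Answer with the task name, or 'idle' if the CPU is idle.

running at tick 4 = F

t=0: queue=[B,F] q_used=0 → run B
t=1: queue=[B,F,D,G,H] q_used=1 → run B
t=2: queue=[B,F,D,G,H] q_used=2 → run B
t=3: queue=[B,F,D,G,H] q_used=3 → run B
t=4: queue=[F,D,G,H,E] q_used=0 → run F
t=5: queue=[F,D,G,H,E] q_used=1 → run F
t=6: queue=[F,D,G,H,E] q_used=2 → run F
t=7: queue=[F,D,G,H,E] q_used=3 → run F
t=8: queue=[D,G,H,E,F] q_used=0 → run D
t=9: queue=[D,G,H,E,F] q_used=1 → run D
t=10: queue=[D,G,H,E,F] q_used=2 → run D
t=11: queue=[G,H,E,F] q_used=0 → run G
t=12: queue=[G,H,E,F] q_used=1 → run G
t=13: queue=[G,H,E,F] q_used=2 → run G
t=14: queue=[G,H,E,F] q_used=3 → run G
t=15: queue=[H,E,F] q_used=0 → run H
t=16: queue=[H,E,F] q_used=1 → run H
t=17: queue=[H,E,F] q_used=2 → run H
t=18: queue=[H,E,F] q_used=3 → run H
t=19: queue=[E,F,H] q_used=0 → run E
t=20: queue=[E,F,H] q_used=1 → run E
t=21: queue=[F,H] q_used=0 → run F
t=22: queue=[F,H] q_used=1 → run F
t=23: queue=[F,H] q_used=2 → run F
t=24: queue=[H] q_used=0 → run H
t=25: queue=[H] q_used=1 → run H
t=26: (idle)
t=27: (idle)
t=28: (idle)
t=29: (idle)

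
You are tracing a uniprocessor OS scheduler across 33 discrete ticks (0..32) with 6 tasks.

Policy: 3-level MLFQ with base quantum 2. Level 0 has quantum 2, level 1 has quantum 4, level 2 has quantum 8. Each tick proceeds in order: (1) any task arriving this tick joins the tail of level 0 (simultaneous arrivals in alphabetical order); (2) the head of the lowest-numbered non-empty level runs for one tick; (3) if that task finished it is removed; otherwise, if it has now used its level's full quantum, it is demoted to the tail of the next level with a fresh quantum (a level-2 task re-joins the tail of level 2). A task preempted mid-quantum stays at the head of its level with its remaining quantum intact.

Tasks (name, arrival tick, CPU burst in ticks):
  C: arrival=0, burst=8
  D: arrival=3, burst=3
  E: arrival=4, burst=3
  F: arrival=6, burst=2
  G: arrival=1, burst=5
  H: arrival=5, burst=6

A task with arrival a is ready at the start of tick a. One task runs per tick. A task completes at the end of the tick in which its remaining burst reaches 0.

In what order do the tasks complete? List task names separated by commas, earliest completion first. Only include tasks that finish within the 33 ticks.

t=0: L0/L1/L2 = C/-/- → run C
t=1: L0/L1/L2 = CG/-/- → run C
t=2: L0/L1/L2 = G/C/- → run G
t=3: L0/L1/L2 = GD/C/- → run G
t=4: L0/L1/L2 = DE/CG/- → run D
t=5: L0/L1/L2 = DEH/CG/- → run D
t=6: L0/L1/L2 = EHF/CGD/- → run E
t=7: L0/L1/L2 = EHF/CGD/- → run E
t=8: L0/L1/L2 = HF/CGDE/- → run H
t=9: L0/L1/L2 = HF/CGDE/- → run H
t=10: L0/L1/L2 = F/CGDEH/- → run F
t=11: L0/L1/L2 = F/CGDEH/- → run F
t=12: L0/L1/L2 = -/CGDEH/- → run C
t=13: L0/L1/L2 = -/CGDEH/- → run C
t=14: L0/L1/L2 = -/CGDEH/- → run C
t=15: L0/L1/L2 = -/CGDEH/- → run C
t=16: L0/L1/L2 = -/GDEH/C → run G
t=17: L0/L1/L2 = -/GDEH/C → run G
t=18: L0/L1/L2 = -/GDEH/C → run G
t=19: L0/L1/L2 = -/DEH/C → run D
t=20: L0/L1/L2 = -/EH/C → run E
t=21: L0/L1/L2 = -/H/C → run H
t=22: L0/L1/L2 = -/H/C → run H
t=23: L0/L1/L2 = -/H/C → run H
t=24: L0/L1/L2 = -/H/C → run H
t=25: L0/L1/L2 = -/-/C → run C
t=26: L0/L1/L2 = -/-/C → run C
t=27: (idle)
t=28: (idle)
t=29: (idle)
t=30: (idle)
t=31: (idle)
t=32: (idle)

completion order = F, G, D, E, H, C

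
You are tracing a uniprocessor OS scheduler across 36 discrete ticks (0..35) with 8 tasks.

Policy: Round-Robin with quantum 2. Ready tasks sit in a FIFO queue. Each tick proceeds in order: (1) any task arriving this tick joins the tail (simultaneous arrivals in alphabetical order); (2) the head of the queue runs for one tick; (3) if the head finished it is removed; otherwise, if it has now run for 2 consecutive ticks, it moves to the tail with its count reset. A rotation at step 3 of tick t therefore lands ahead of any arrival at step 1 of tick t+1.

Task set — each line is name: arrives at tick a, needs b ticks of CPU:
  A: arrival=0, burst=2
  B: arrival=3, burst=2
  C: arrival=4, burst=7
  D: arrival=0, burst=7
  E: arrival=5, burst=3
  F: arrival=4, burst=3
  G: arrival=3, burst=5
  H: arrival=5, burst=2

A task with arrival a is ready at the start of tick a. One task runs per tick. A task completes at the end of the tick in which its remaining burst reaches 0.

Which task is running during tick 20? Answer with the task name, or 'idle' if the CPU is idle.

running at tick 20 = D

t=0: queue=[A,D] q_used=0 → run A
t=1: queue=[A,D] q_used=1 → run A
t=2: queue=[D] q_used=0 → run D
t=3: queue=[D,B,G] q_used=1 → run D
t=4: queue=[B,G,D,C,F] q_used=0 → run B
t=5: queue=[B,G,D,C,F,E,H] q_used=1 → run B
t=6: queue=[G,D,C,F,E,H] q_used=0 → run G
t=7: queue=[G,D,C,F,E,H] q_used=1 → run G
t=8: queue=[D,C,F,E,H,G] q_used=0 → run D
t=9: queue=[D,C,F,E,H,G] q_used=1 → run D
t=10: queue=[C,F,E,H,G,D] q_used=0 → run C
t=11: queue=[C,F,E,H,G,D] q_used=1 → run C
t=12: queue=[F,E,H,G,D,C] q_used=0 → run F
t=13: queue=[F,E,H,G,D,C] q_used=1 → run F
t=14: queue=[E,H,G,D,C,F] q_used=0 → run E
t=15: queue=[E,H,G,D,C,F] q_used=1 → run E
t=16: queue=[H,G,D,C,F,E] q_used=0 → run H
t=17: queue=[H,G,D,C,F,E] q_used=1 → run H
t=18: queue=[G,D,C,F,E] q_used=0 → run G
t=19: queue=[G,D,C,F,E] q_used=1 → run G
t=20: queue=[D,C,F,E,G] q_used=0 → run D
t=21: queue=[D,C,F,E,G] q_used=1 → run D
t=22: queue=[C,F,E,G,D] q_used=0 → run C
t=23: queue=[C,F,E,G,D] q_used=1 → run C
t=24: queue=[F,E,G,D,C] q_used=0 → run F
t=25: queue=[E,G,D,C] q_used=0 → run E
t=26: queue=[G,D,C] q_used=0 → run G
t=27: queue=[D,C] q_used=0 → run D
t=28: queue=[C] q_used=0 → run C
t=29: queue=[C] q_used=1 → run C
t=30: queue=[C] q_used=0 → run C
t=31: (idle)
t=32: (idle)
t=33: (idle)
t=34: (idle)
t=35: (idle)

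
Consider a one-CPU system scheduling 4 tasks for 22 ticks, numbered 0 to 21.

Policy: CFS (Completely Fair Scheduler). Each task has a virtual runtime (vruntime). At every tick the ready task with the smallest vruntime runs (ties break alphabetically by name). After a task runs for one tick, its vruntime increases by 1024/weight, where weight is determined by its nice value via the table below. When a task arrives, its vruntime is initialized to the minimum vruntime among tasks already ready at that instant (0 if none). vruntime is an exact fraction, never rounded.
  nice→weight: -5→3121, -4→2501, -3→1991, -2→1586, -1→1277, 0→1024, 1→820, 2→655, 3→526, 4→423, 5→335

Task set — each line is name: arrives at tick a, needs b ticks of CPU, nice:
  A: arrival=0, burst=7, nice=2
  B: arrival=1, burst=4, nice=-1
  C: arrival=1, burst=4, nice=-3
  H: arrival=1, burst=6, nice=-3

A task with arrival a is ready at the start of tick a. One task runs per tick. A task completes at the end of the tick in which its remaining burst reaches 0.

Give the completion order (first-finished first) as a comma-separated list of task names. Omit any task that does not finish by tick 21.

t=0: vr[A=0] → run A
t=1: vr[A=1024/655 B=1024/655 C=1024/655 H=1024/655] → run A
t=2: vr[A=2048/655 B=1024/655 C=1024/655 H=1024/655] → run B
t=3: vr[A=2048/655 B=1978368/836435 C=1024/655 H=1024/655] → run C
t=4: vr[A=2048/655 B=1978368/836435 C=2709504/1304105 H=1024/655] → run H
t=5: vr[A=2048/655 B=1978368/836435 C=2709504/1304105 H=2709504/1304105] → run C
t=6: vr[A=2048/655 B=1978368/836435 C=3380224/1304105 H=2709504/1304105] → run H
t=7: vr[A=2048/655 B=1978368/836435 C=3380224/1304105 H=3380224/1304105] → run B
t=8: vr[A=2048/655 B=2649088/836435 C=3380224/1304105 H=3380224/1304105] → run C
t=9: vr[A=2048/655 B=2649088/836435 C=4050944/1304105 H=3380224/1304105] → run H
t=10: vr[A=2048/655 B=2649088/836435 C=4050944/1304105 H=4050944/1304105] → run C
t=11: vr[A=2048/655 B=2649088/836435 H=4050944/1304105] → run H
t=12: vr[A=2048/655 B=2649088/836435 H=4721664/1304105] → run A
t=13: vr[A=3072/655 B=2649088/836435 H=4721664/1304105] → run B
t=14: vr[A=3072/655 B=3319808/836435 H=4721664/1304105] → run H
t=15: vr[A=3072/655 B=3319808/836435 H=5392384/1304105] → run B
t=16: vr[A=3072/655 H=5392384/1304105] → run H
t=17: vr[A=3072/655] → run A
t=18: vr[A=4096/655] → run A
t=19: vr[A=1024/131] → run A
t=20: vr[A=6144/655] → run A
t=21: (idle)

completion order = C, B, H, A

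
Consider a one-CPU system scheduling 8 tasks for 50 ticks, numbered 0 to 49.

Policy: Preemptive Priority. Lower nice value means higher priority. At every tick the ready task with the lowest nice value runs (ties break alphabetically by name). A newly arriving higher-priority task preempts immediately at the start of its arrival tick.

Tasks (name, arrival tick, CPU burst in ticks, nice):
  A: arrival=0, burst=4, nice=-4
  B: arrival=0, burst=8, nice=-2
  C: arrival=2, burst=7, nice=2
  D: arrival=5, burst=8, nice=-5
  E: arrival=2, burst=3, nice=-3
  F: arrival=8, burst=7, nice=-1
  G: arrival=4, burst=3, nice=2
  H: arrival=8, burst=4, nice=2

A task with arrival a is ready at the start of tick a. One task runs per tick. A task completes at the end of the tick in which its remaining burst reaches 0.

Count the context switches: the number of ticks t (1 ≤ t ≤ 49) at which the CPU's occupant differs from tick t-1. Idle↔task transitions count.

context switches = 9

t=0: ready={A,B} → run A
t=1: ready={A,B} → run A
t=2: ready={A,B,C,E} → run A
t=3: ready={A,B,C,E} → run A
t=4: ready={B,C,E,G} → run E
t=5: ready={B,C,D,E,G} → run D
t=6: ready={B,C,D,E,G} → run D
t=7: ready={B,C,D,E,G} → run D
t=8: ready={B,C,D,E,F,G,H} → run D
t=9: ready={B,C,D,E,F,G,H} → run D
t=10: ready={B,C,D,E,F,G,H} → run D
t=11: ready={B,C,D,E,F,G,H} → run D
t=12: ready={B,C,D,E,F,G,H} → run D
t=13: ready={B,C,E,F,G,H} → run E
t=14: ready={B,C,E,F,G,H} → run E
t=15: ready={B,C,F,G,H} → run B
t=16: ready={B,C,F,G,H} → run B
t=17: ready={B,C,F,G,H} → run B
t=18: ready={B,C,F,G,H} → run B
t=19: ready={B,C,F,G,H} → run B
t=20: ready={B,C,F,G,H} → run B
t=21: ready={B,C,F,G,H} → run B
t=22: ready={B,C,F,G,H} → run B
t=23: ready={C,F,G,H} → run F
t=24: ready={C,F,G,H} → run F
t=25: ready={C,F,G,H} → run F
t=26: ready={C,F,G,H} → run F
t=27: ready={C,F,G,H} → run F
t=28: ready={C,F,G,H} → run F
t=29: ready={C,F,G,H} → run F
t=30: ready={C,G,H} → run C
t=31: ready={C,G,H} → run C
t=32: ready={C,G,H} → run C
t=33: ready={C,G,H} → run C
t=34: ready={C,G,H} → run C
t=35: ready={C,G,H} → run C
t=36: ready={C,G,H} → run C
t=37: ready={G,H} → run G
t=38: ready={G,H} → run G
t=39: ready={G,H} → run G
t=40: ready={H} → run H
t=41: ready={H} → run H
t=42: ready={H} → run H
t=43: ready={H} → run H
t=44: (idle)
t=45: (idle)
t=46: (idle)
t=47: (idle)
t=48: (idle)
t=49: (idle)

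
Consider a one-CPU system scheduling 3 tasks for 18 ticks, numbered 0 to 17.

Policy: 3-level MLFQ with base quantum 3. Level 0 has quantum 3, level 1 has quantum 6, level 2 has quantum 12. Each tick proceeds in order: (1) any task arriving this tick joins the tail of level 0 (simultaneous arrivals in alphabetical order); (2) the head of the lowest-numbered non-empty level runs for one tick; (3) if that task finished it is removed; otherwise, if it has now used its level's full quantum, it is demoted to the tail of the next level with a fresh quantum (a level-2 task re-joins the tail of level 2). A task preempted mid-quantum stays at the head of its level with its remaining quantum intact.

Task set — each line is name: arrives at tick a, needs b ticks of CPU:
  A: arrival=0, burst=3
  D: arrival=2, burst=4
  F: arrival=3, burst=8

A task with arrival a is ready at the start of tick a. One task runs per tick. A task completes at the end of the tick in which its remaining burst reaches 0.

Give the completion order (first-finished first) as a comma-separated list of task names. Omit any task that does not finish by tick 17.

t=0: L0/L1/L2 = A/-/- → run A
t=1: L0/L1/L2 = A/-/- → run A
t=2: L0/L1/L2 = AD/-/- → run A
t=3: L0/L1/L2 = DF/-/- → run D
t=4: L0/L1/L2 = DF/-/- → run D
t=5: L0/L1/L2 = DF/-/- → run D
t=6: L0/L1/L2 = F/D/- → run F
t=7: L0/L1/L2 = F/D/- → run F
t=8: L0/L1/L2 = F/D/- → run F
t=9: L0/L1/L2 = -/DF/- → run D
t=10: L0/L1/L2 = -/F/- → run F
t=11: L0/L1/L2 = -/F/- → run F
t=12: L0/L1/L2 = -/F/- → run F
t=13: L0/L1/L2 = -/F/- → run F
t=14: L0/L1/L2 = -/F/- → run F
t=15: (idle)
t=16: (idle)
t=17: (idle)

completion order = A, D, F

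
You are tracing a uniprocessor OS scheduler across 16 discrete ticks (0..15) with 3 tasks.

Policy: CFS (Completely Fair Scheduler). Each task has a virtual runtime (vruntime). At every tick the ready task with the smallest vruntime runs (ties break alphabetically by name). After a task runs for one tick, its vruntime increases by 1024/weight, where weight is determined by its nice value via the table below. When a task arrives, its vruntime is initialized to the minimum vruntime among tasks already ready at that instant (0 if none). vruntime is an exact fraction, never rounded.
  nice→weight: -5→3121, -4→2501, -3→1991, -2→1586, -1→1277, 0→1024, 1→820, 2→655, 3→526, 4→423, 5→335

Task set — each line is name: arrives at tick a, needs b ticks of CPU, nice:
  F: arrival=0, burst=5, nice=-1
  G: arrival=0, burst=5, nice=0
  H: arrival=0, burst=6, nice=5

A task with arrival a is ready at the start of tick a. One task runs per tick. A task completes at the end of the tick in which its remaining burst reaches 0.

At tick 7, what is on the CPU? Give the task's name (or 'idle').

t=0: vr[F=0 G=0 H=0] → run F
t=1: vr[F=1024/1277 G=0 H=0] → run G
t=2: vr[F=1024/1277 G=1 H=0] → run H
t=3: vr[F=1024/1277 G=1 H=1024/335] → run F
t=4: vr[F=2048/1277 G=1 H=1024/335] → run G
t=5: vr[F=2048/1277 G=2 H=1024/335] → run F
t=6: vr[F=3072/1277 G=2 H=1024/335] → run G
t=7: vr[F=3072/1277 G=3 H=1024/335] → run F
t=8: vr[F=4096/1277 G=3 H=1024/335] → run G
t=9: vr[F=4096/1277 G=4 H=1024/335] → run H
t=10: vr[F=4096/1277 G=4 H=2048/335] → run F
t=11: vr[G=4 H=2048/335] → run G
t=12: vr[H=2048/335] → run H
t=13: vr[H=3072/335] → run H
t=14: vr[H=4096/335] → run H
t=15: vr[H=1024/67] → run H

running at tick 7 = F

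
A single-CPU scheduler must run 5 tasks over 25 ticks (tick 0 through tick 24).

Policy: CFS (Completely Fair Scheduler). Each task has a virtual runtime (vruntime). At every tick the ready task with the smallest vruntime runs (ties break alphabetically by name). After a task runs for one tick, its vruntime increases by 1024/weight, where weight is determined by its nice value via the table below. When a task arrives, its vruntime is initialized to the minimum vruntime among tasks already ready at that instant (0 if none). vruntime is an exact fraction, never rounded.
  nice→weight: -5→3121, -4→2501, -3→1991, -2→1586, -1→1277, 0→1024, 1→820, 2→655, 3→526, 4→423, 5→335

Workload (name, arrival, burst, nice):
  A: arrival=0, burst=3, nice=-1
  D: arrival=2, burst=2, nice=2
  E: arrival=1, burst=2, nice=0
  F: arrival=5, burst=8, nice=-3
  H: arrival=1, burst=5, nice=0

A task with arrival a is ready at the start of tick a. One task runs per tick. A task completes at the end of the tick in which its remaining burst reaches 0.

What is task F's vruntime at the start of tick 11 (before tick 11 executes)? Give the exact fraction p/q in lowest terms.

t=0: vr[A=0] → run A
t=1: vr[A=1024/1277 E=1024/1277 H=1024/1277] → run A
t=2: vr[A=2048/1277 D=1024/1277 E=1024/1277 H=1024/1277] → run D
t=3: vr[A=2048/1277 D=1978368/836435 E=1024/1277 H=1024/1277] → run E
t=4: vr[A=2048/1277 D=1978368/836435 E=2301/1277 H=1024/1277] → run H
t=5: vr[A=2048/1277 D=1978368/836435 E=2301/1277 F=2048/1277 H=2301/1277] → run A
t=6: vr[D=1978368/836435 E=2301/1277 F=2048/1277 H=2301/1277] → run F
t=7: vr[D=1978368/836435 E=2301/1277 F=5385216/2542507 H=2301/1277] → run E
t=8: vr[D=1978368/836435 F=5385216/2542507 H=2301/1277] → run H
t=9: vr[D=1978368/836435 F=5385216/2542507 H=3578/1277] → run F
t=10: vr[D=1978368/836435 F=6692864/2542507 H=3578/1277] → run D
t=11: vr[F=6692864/2542507 H=3578/1277] → run F
t=12: vr[F=8000512/2542507 H=3578/1277] → run H
t=13: vr[F=8000512/2542507 H=4855/1277] → run F
t=14: vr[F=9308160/2542507 H=4855/1277] → run F
t=15: vr[F=10615808/2542507 H=4855/1277] → run H
t=16: vr[F=10615808/2542507 H=6132/1277] → run F
t=17: vr[F=11923456/2542507 H=6132/1277] → run F
t=18: vr[F=13231104/2542507 H=6132/1277] → run H
t=19: vr[F=13231104/2542507] → run F
t=20: (idle)
t=21: (idle)
t=22: (idle)
t=23: (idle)
t=24: (idle)

vruntime(F, start of tick 11) = 6692864/2542507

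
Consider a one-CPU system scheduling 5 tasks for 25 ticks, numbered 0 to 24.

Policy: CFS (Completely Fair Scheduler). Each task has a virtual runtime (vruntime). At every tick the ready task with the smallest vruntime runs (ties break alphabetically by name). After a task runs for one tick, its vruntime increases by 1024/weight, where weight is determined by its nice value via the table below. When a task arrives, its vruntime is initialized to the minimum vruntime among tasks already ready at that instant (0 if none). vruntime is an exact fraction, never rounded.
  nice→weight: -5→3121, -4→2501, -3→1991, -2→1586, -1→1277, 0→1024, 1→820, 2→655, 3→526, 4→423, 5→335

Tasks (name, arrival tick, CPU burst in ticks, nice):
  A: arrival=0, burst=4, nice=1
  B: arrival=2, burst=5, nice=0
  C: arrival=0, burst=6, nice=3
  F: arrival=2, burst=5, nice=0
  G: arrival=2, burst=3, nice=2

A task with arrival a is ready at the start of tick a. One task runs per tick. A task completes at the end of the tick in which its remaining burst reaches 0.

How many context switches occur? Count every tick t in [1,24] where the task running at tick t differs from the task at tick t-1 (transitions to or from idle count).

context switches = 21

t=0: vr[A=0 C=0] → run A
t=1: vr[A=256/205 C=0] → run C
t=2: vr[A=256/205 B=256/205 C=512/263 F=256/205 G=256/205] → run A
t=3: vr[A=512/205 B=256/205 C=512/263 F=256/205 G=256/205] → run B
t=4: vr[A=512/205 B=461/205 C=512/263 F=256/205 G=256/205] → run F
t=5: vr[A=512/205 B=461/205 C=512/263 F=461/205 G=256/205] → run G
t=6: vr[A=512/205 B=461/205 C=512/263 F=461/205 G=15104/5371] → run C
t=7: vr[A=512/205 B=461/205 C=1024/263 F=461/205 G=15104/5371] → run B
t=8: vr[A=512/205 B=666/205 C=1024/263 F=461/205 G=15104/5371] → run F
t=9: vr[A=512/205 B=666/205 C=1024/263 F=666/205 G=15104/5371] → run A
t=10: vr[A=768/205 B=666/205 C=1024/263 F=666/205 G=15104/5371] → run G
t=11: vr[A=768/205 B=666/205 C=1024/263 F=666/205 G=117504/26855] → run B
t=12: vr[A=768/205 B=871/205 C=1024/263 F=666/205 G=117504/26855] → run F
t=13: vr[A=768/205 B=871/205 C=1024/263 F=871/205 G=117504/26855] → run A
t=14: vr[B=871/205 C=1024/263 F=871/205 G=117504/26855] → run C
t=15: vr[B=871/205 C=1536/263 F=871/205 G=117504/26855] → run B
t=16: vr[B=1076/205 C=1536/263 F=871/205 G=117504/26855] → run F
t=17: vr[B=1076/205 C=1536/263 F=1076/205 G=117504/26855] → run G
t=18: vr[B=1076/205 C=1536/263 F=1076/205] → run B
t=19: vr[C=1536/263 F=1076/205] → run F
t=20: vr[C=1536/263] → run C
t=21: vr[C=2048/263] → run C
t=22: vr[C=2560/263] → run C
t=23: (idle)
t=24: (idle)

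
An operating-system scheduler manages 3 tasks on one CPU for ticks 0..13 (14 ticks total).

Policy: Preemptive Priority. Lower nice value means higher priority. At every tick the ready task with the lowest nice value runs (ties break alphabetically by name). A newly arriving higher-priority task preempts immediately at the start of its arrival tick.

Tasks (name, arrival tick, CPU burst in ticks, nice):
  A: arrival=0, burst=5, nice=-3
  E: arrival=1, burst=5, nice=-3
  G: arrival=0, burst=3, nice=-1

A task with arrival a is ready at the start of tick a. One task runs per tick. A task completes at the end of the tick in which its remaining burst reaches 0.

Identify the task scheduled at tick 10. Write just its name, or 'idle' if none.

t=0: ready={A,G} → run A
t=1: ready={A,E,G} → run A
t=2: ready={A,E,G} → run A
t=3: ready={A,E,G} → run A
t=4: ready={A,E,G} → run A
t=5: ready={E,G} → run E
t=6: ready={E,G} → run E
t=7: ready={E,G} → run E
t=8: ready={E,G} → run E
t=9: ready={E,G} → run E
t=10: ready={G} → run G
t=11: ready={G} → run G
t=12: ready={G} → run G
t=13: (idle)

running at tick 10 = G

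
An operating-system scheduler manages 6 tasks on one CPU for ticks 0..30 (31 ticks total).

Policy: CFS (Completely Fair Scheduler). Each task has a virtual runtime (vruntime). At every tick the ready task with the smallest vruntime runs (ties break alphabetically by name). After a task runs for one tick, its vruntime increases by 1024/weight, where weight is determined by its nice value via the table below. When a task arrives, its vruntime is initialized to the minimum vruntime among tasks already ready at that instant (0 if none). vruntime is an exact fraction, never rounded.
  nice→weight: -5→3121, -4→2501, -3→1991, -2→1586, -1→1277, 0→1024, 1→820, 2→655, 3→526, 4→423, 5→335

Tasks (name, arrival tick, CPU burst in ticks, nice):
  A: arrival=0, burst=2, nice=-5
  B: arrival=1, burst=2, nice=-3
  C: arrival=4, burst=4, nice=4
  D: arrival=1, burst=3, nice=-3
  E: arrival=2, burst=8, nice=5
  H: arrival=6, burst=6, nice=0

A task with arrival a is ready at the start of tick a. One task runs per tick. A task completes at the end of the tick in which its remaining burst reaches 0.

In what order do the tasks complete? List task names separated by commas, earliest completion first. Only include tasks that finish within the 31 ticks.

t=0: vr[A=0] → run A
t=1: vr[A=1024/3121 B=1024/3121 D=1024/3121] → run A
t=2: vr[B=1024/3121 D=1024/3121 E=1024/3121] → run B
t=3: vr[B=5234688/6213911 D=1024/3121 E=1024/3121] → run D
t=4: vr[B=5234688/6213911 C=1024/3121 D=5234688/6213911 E=1024/3121] → run C
t=5: vr[B=5234688/6213911 C=3629056/1320183 D=5234688/6213911 E=1024/3121] → run E
t=6: vr[B=5234688/6213911 C=3629056/1320183 D=5234688/6213911 E=3538944/1045535 H=5234688/6213911] → run B
t=7: vr[C=3629056/1320183 D=5234688/6213911 E=3538944/1045535 H=5234688/6213911] → run D
t=8: vr[C=3629056/1320183 D=8430592/6213911 E=3538944/1045535 H=5234688/6213911] → run H
t=9: vr[C=3629056/1320183 D=8430592/6213911 E=3538944/1045535 H=11448599/6213911] → run D
t=10: vr[C=3629056/1320183 E=3538944/1045535 H=11448599/6213911] → run H
t=11: vr[C=3629056/1320183 E=3538944/1045535 H=17662510/6213911] → run C
t=12: vr[C=6824960/1320183 E=3538944/1045535 H=17662510/6213911] → run H
t=13: vr[C=6824960/1320183 E=3538944/1045535 H=23876421/6213911] → run E
t=14: vr[C=6824960/1320183 E=6734848/1045535 H=23876421/6213911] → run H
t=15: vr[C=6824960/1320183 E=6734848/1045535 H=30090332/6213911] → run H
t=16: vr[C=6824960/1320183 E=6734848/1045535 H=36304243/6213911] → run C
t=17: vr[C=3340288/440061 E=6734848/1045535 H=36304243/6213911] → run H
t=18: vr[C=3340288/440061 E=6734848/1045535] → run E
t=19: vr[C=3340288/440061 E=9930752/1045535] → run C
t=20: vr[E=9930752/1045535] → run E
t=21: vr[E=13126656/1045535] → run E
t=22: vr[E=3264512/209107] → run E
t=23: vr[E=19518464/1045535] → run E
t=24: vr[E=22714368/1045535] → run E
t=25: (idle)
t=26: (idle)
t=27: (idle)
t=28: (idle)
t=29: (idle)
t=30: (idle)

completion order = A, B, D, H, C, E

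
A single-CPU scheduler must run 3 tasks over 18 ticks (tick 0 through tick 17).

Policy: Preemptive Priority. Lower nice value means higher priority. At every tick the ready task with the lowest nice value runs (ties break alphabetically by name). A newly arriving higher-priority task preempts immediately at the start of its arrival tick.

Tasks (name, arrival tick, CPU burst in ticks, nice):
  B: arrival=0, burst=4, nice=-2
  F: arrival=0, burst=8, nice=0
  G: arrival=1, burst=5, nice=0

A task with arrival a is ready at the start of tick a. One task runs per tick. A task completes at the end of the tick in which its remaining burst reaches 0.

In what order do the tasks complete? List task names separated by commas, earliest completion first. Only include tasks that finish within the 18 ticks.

completion order = B, F, G

t=0: ready={B,F} → run B
t=1: ready={B,F,G} → run B
t=2: ready={B,F,G} → run B
t=3: ready={B,F,G} → run B
t=4: ready={F,G} → run F
t=5: ready={F,G} → run F
t=6: ready={F,G} → run F
t=7: ready={F,G} → run F
t=8: ready={F,G} → run F
t=9: ready={F,G} → run F
t=10: ready={F,G} → run F
t=11: ready={F,G} → run F
t=12: ready={G} → run G
t=13: ready={G} → run G
t=14: ready={G} → run G
t=15: ready={G} → run G
t=16: ready={G} → run G
t=17: (idle)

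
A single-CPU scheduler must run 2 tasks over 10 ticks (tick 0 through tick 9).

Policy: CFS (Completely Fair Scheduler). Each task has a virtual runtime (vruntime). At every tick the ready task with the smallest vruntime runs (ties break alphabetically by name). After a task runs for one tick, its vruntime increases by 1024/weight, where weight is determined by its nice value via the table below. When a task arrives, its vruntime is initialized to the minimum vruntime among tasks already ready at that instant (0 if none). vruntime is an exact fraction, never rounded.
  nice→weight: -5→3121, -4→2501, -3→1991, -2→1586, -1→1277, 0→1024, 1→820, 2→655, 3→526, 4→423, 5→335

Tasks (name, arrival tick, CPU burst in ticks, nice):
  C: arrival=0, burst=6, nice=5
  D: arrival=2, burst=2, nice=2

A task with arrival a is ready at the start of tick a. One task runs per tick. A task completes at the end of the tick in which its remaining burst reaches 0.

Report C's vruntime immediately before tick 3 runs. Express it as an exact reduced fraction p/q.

vruntime(C, start of tick 3) = 3072/335

t=0: vr[C=0] → run C
t=1: vr[C=1024/335] → run C
t=2: vr[C=2048/335 D=2048/335] → run C
t=3: vr[C=3072/335 D=2048/335] → run D
t=4: vr[C=3072/335 D=336896/43885] → run D
t=5: vr[C=3072/335] → run C
t=6: vr[C=4096/335] → run C
t=7: vr[C=1024/67] → run C
t=8: (idle)
t=9: (idle)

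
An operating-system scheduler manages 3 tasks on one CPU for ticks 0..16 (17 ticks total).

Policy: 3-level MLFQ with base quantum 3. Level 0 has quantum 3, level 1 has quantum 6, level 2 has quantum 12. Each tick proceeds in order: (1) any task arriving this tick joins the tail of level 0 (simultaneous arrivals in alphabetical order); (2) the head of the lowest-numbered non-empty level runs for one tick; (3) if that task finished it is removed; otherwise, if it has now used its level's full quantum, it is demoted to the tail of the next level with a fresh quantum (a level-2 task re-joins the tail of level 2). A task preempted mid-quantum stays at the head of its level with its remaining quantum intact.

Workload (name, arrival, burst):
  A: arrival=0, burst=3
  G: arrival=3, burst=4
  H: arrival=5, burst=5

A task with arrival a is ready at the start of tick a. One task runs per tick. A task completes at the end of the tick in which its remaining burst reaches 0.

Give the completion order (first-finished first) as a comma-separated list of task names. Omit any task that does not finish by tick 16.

completion order = A, G, H

t=0: L0/L1/L2 = A/-/- → run A
t=1: L0/L1/L2 = A/-/- → run A
t=2: L0/L1/L2 = A/-/- → run A
t=3: L0/L1/L2 = G/-/- → run G
t=4: L0/L1/L2 = G/-/- → run G
t=5: L0/L1/L2 = GH/-/- → run G
t=6: L0/L1/L2 = H/G/- → run H
t=7: L0/L1/L2 = H/G/- → run H
t=8: L0/L1/L2 = H/G/- → run H
t=9: L0/L1/L2 = -/GH/- → run G
t=10: L0/L1/L2 = -/H/- → run H
t=11: L0/L1/L2 = -/H/- → run H
t=12: (idle)
t=13: (idle)
t=14: (idle)
t=15: (idle)
t=16: (idle)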